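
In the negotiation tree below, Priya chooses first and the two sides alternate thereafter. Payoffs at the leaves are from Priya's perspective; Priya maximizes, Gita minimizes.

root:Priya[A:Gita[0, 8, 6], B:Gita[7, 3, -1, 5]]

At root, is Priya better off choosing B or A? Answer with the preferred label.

B (Gita): min(7, 3, -1, 5) = -1
A (Gita): min(0, 8, 6) = 0
Priya prefers the higher value; B=-1, A=0. A is better since 0 > -1.

A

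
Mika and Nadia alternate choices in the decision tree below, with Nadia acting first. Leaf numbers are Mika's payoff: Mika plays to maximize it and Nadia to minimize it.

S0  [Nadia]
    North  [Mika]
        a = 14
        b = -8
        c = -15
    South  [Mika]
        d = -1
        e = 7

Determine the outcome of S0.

7

North (Mika): max(14, -8, -15) = 14
South (Mika): max(-1, 7) = 7
S0 (Nadia): min(14, 7) = 7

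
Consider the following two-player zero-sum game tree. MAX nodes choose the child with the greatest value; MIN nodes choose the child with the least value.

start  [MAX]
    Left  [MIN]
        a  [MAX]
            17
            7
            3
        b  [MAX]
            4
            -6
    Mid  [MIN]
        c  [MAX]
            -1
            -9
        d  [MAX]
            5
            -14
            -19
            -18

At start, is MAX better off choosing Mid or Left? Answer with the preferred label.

c (MAX): max(-1, -9) = -1
d (MAX): max(5, -14, -19, -18) = 5
Mid (MIN): min(-1, 5) = -1
a (MAX): max(17, 7, 3) = 17
b (MAX): max(4, -6) = 4
Left (MIN): min(17, 4) = 4
MAX prefers the higher value; Mid=-1, Left=4. Left is better since 4 > -1.

Left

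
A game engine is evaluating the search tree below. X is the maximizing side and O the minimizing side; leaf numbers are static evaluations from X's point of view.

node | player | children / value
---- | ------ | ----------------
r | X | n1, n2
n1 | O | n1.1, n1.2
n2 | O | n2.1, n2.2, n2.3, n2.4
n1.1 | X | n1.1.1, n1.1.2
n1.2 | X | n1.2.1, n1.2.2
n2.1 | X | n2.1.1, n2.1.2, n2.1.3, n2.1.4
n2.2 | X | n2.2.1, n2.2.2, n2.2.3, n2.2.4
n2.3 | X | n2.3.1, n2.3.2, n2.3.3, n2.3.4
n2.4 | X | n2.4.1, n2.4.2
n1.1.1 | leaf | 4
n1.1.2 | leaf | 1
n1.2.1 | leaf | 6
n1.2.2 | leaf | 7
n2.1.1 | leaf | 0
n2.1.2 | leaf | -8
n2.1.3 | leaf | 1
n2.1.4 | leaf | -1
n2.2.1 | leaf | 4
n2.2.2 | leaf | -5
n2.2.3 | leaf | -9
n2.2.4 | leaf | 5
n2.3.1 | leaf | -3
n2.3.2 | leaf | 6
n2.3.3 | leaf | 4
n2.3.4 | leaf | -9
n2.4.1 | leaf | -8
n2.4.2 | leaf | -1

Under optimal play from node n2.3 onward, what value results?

6

n2.3 (X): max(-3, 6, 4, -9) = 6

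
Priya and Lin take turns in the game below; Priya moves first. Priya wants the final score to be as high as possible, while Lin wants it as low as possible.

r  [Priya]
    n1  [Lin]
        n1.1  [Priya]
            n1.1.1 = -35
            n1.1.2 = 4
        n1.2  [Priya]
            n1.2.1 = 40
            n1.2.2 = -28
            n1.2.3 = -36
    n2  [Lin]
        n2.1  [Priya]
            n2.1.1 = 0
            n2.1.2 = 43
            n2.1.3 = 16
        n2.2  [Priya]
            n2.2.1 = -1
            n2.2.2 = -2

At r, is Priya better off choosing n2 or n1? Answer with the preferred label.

n1

n2.1 (Priya): max(0, 43, 16) = 43
n2.2 (Priya): max(-1, -2) = -1
n2 (Lin): min(43, -1) = -1
n1.1 (Priya): max(-35, 4) = 4
n1.2 (Priya): max(40, -28, -36) = 40
n1 (Lin): min(4, 40) = 4
Priya prefers the higher value; n2=-1, n1=4. n1 is better since 4 > -1.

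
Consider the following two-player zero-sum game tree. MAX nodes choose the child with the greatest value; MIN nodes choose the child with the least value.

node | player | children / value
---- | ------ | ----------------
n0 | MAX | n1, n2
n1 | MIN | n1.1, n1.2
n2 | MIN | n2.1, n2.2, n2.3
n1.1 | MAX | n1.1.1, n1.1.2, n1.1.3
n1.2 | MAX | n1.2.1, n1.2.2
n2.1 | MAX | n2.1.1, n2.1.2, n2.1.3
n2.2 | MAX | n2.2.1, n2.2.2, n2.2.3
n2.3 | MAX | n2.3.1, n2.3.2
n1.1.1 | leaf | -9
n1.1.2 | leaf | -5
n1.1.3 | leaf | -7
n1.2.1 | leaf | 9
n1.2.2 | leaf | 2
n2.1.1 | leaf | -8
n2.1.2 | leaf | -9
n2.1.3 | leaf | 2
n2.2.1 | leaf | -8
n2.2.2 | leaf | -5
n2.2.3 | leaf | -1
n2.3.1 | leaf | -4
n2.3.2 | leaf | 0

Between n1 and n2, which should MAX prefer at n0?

n2

n1.1 (MAX): max(-9, -5, -7) = -5
n1.2 (MAX): max(9, 2) = 9
n1 (MIN): min(-5, 9) = -5
n2.1 (MAX): max(-8, -9, 2) = 2
n2.2 (MAX): max(-8, -5, -1) = -1
n2.3 (MAX): max(-4, 0) = 0
n2 (MIN): min(2, -1, 0) = -1
MAX prefers the higher value; n1=-5, n2=-1. n2 is better since -1 > -5.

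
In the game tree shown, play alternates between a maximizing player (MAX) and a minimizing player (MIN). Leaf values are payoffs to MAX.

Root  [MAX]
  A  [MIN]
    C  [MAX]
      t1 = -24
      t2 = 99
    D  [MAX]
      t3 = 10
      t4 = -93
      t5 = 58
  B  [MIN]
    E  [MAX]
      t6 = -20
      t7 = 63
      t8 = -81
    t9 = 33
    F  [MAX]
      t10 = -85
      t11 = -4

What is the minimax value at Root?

58

C (MAX): max(-24, 99) = 99
D (MAX): max(10, -93, 58) = 58
A (MIN): min(99, 58) = 58
E (MAX): max(-20, 63, -81) = 63
F (MAX): max(-85, -4) = -4
B (MIN): min(63, 33, -4) = -4
Root (MAX): max(58, -4) = 58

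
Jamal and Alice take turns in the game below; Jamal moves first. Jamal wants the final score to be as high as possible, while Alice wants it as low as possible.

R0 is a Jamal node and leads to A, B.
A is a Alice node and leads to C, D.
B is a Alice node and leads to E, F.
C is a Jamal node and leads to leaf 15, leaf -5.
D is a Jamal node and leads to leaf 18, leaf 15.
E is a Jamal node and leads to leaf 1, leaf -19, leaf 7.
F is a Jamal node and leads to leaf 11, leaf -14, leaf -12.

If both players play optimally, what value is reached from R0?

15

C (Jamal): max(15, -5) = 15
D (Jamal): max(18, 15) = 18
A (Alice): min(15, 18) = 15
E (Jamal): max(1, -19, 7) = 7
F (Jamal): max(11, -14, -12) = 11
B (Alice): min(7, 11) = 7
R0 (Jamal): max(15, 7) = 15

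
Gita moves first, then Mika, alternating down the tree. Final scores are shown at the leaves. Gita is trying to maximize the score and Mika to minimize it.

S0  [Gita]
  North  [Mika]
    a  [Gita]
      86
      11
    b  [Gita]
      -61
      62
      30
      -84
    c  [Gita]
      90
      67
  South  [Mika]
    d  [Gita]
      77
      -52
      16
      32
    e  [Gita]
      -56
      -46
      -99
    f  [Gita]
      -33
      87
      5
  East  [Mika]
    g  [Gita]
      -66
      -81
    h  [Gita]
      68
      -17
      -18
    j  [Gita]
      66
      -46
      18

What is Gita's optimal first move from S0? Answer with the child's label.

a (Gita): max(86, 11) = 86
b (Gita): max(-61, 62, 30, -84) = 62
c (Gita): max(90, 67) = 90
North (Mika): min(86, 62, 90) = 62
d (Gita): max(77, -52, 16, 32) = 77
e (Gita): max(-56, -46, -99) = -46
f (Gita): max(-33, 87, 5) = 87
South (Mika): min(77, -46, 87) = -46
g (Gita): max(-66, -81) = -66
h (Gita): max(68, -17, -18) = 68
j (Gita): max(66, -46, 18) = 66
East (Mika): min(-66, 68, 66) = -66
S0 (Gita): max(62, -46, -66) = 62
Gita at S0 wants the highest of {North=62, South=-46, East=-66}, so chooses North.

North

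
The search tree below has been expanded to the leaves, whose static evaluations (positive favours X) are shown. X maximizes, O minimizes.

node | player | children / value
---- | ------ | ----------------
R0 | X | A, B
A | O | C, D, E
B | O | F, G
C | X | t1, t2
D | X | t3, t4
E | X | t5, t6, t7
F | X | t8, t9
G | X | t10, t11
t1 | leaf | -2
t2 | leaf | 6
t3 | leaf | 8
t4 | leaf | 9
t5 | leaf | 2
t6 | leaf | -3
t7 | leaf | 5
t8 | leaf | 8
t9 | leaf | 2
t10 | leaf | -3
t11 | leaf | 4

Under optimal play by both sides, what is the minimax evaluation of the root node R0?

5

C (X): max(-2, 6) = 6
D (X): max(8, 9) = 9
E (X): max(2, -3, 5) = 5
A (O): min(6, 9, 5) = 5
F (X): max(8, 2) = 8
G (X): max(-3, 4) = 4
B (O): min(8, 4) = 4
R0 (X): max(5, 4) = 5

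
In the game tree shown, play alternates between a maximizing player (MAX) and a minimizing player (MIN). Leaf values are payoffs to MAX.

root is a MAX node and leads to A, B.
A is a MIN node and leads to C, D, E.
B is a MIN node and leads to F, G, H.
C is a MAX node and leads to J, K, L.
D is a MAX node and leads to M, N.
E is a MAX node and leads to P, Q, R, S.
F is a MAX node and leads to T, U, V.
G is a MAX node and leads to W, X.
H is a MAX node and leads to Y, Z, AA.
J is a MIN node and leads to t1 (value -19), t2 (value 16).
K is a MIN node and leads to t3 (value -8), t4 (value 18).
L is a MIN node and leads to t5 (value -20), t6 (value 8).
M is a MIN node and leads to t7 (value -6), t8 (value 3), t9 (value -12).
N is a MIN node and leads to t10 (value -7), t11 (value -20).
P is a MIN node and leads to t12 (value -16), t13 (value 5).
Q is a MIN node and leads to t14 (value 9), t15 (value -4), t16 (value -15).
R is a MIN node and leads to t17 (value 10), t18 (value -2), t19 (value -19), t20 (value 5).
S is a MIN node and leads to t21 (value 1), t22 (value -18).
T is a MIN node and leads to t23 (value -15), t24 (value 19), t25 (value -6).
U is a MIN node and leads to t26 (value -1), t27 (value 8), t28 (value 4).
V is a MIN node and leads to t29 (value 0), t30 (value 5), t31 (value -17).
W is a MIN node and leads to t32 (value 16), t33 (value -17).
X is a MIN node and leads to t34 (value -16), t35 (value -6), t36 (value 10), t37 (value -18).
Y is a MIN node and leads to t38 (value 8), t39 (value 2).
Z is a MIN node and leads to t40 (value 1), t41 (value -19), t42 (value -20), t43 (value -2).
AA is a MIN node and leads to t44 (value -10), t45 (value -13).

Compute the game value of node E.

P (MIN): min(-16, 5) = -16
Q (MIN): min(9, -4, -15) = -15
R (MIN): min(10, -2, -19, 5) = -19
S (MIN): min(1, -18) = -18
E (MAX): max(-16, -15, -19, -18) = -15

-15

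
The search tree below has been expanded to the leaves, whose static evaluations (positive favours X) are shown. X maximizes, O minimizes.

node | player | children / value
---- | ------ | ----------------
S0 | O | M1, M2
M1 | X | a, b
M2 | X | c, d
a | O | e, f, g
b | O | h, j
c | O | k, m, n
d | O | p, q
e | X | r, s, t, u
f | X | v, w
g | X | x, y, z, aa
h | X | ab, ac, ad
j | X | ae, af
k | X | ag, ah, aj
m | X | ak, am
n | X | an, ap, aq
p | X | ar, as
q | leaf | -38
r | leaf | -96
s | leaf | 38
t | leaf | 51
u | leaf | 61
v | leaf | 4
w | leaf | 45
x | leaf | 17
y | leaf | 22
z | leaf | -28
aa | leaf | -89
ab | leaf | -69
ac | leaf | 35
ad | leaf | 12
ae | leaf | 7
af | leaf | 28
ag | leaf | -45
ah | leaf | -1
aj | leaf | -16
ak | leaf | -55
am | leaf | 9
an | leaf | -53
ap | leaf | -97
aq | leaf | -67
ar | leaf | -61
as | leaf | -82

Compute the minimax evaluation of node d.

p (X): max(-61, -82) = -61
d (O): min(-61, -38) = -61

-61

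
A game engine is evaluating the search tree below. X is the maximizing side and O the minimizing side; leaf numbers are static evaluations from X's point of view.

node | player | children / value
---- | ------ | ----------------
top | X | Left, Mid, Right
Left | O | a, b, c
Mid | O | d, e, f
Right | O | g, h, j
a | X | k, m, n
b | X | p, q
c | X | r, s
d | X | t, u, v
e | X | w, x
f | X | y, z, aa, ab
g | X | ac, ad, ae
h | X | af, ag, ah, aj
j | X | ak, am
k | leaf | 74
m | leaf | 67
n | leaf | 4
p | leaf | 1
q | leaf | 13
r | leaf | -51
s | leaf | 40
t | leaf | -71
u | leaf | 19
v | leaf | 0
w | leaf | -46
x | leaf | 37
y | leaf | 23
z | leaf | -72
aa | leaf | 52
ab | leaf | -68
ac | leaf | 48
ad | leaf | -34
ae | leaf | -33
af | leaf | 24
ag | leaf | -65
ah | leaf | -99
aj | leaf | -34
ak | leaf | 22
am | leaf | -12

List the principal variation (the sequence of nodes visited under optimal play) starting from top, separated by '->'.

top -> Right -> j -> ak

a (X): max(74, 67, 4) = 74
b (X): max(1, 13) = 13
c (X): max(-51, 40) = 40
Left (O): min(74, 13, 40) = 13
d (X): max(-71, 19, 0) = 19
e (X): max(-46, 37) = 37
f (X): max(23, -72, 52, -68) = 52
Mid (O): min(19, 37, 52) = 19
g (X): max(48, -34, -33) = 48
h (X): max(24, -65, -99, -34) = 24
j (X): max(22, -12) = 22
Right (O): min(48, 24, 22) = 22
top (X): max(13, 19, 22) = 22
At top, X picks Right (highest: 22).
At Right, O picks j (lowest: 22).
At j, X picks ak (highest: 22).
Terminal value 22.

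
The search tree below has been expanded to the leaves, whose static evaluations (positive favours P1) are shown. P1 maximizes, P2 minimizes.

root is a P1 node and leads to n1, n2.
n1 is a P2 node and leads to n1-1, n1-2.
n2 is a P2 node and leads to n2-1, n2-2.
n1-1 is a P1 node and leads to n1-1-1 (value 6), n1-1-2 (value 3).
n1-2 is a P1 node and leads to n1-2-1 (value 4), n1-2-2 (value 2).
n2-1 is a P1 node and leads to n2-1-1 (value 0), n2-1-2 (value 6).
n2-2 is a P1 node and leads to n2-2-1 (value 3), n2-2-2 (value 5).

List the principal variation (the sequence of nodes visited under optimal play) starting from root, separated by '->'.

root -> n2 -> n2-2 -> n2-2-2

n1-1 (P1): max(6, 3) = 6
n1-2 (P1): max(4, 2) = 4
n1 (P2): min(6, 4) = 4
n2-1 (P1): max(0, 6) = 6
n2-2 (P1): max(3, 5) = 5
n2 (P2): min(6, 5) = 5
root (P1): max(4, 5) = 5
At root, P1 picks n2 (highest: 5).
At n2, P2 picks n2-2 (lowest: 5).
At n2-2, P1 picks n2-2-2 (highest: 5).
Terminal value 5.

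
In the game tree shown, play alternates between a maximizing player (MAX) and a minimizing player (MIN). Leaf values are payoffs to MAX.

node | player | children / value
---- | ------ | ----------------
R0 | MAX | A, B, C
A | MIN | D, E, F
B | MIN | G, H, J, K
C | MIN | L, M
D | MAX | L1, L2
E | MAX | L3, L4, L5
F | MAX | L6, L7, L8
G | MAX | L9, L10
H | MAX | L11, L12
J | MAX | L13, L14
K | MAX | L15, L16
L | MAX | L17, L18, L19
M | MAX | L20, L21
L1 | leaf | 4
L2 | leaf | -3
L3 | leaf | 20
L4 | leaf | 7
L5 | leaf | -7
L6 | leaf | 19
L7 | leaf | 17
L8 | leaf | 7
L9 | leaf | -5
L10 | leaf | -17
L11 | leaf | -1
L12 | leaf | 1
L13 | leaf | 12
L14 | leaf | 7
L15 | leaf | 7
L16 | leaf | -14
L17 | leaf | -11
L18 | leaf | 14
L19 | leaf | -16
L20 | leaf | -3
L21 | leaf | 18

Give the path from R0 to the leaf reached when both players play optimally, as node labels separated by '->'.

R0 -> C -> L -> L18

D (MAX): max(4, -3) = 4
E (MAX): max(20, 7, -7) = 20
F (MAX): max(19, 17, 7) = 19
A (MIN): min(4, 20, 19) = 4
G (MAX): max(-5, -17) = -5
H (MAX): max(-1, 1) = 1
J (MAX): max(12, 7) = 12
K (MAX): max(7, -14) = 7
B (MIN): min(-5, 1, 12, 7) = -5
L (MAX): max(-11, 14, -16) = 14
M (MAX): max(-3, 18) = 18
C (MIN): min(14, 18) = 14
R0 (MAX): max(4, -5, 14) = 14
At R0, MAX picks C (highest: 14).
At C, MIN picks L (lowest: 14).
At L, MAX picks L18 (highest: 14).
Terminal value 14.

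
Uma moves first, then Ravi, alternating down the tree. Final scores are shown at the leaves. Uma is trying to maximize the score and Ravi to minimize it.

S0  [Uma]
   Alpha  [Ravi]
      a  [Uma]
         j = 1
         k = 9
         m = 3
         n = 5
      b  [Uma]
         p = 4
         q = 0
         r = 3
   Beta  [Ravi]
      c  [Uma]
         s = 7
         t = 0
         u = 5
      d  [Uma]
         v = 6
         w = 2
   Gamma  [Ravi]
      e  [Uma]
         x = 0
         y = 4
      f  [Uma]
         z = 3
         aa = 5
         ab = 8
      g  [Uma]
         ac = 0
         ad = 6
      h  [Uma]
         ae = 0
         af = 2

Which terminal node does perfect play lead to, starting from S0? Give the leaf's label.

v

a (Uma): max(1, 9, 3, 5) = 9
b (Uma): max(4, 0, 3) = 4
Alpha (Ravi): min(9, 4) = 4
c (Uma): max(7, 0, 5) = 7
d (Uma): max(6, 2) = 6
Beta (Ravi): min(7, 6) = 6
e (Uma): max(0, 4) = 4
f (Uma): max(3, 5, 8) = 8
g (Uma): max(0, 6) = 6
h (Uma): max(0, 2) = 2
Gamma (Ravi): min(4, 8, 6, 2) = 2
S0 (Uma): max(4, 6, 2) = 6
At S0, Uma picks Beta (highest: 6).
At Beta, Ravi picks d (lowest: 6).
At d, Uma picks v (highest: 6).
Terminal value 6.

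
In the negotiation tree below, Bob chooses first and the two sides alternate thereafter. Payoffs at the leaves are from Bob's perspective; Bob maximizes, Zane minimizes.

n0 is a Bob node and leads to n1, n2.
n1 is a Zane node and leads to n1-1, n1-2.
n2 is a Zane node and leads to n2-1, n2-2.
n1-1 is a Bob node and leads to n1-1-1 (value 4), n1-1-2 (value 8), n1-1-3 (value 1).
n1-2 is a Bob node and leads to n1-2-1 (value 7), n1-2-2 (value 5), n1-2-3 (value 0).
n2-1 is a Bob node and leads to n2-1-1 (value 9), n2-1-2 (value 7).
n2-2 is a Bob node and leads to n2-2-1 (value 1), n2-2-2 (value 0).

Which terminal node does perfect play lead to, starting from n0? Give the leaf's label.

n1-1 (Bob): max(4, 8, 1) = 8
n1-2 (Bob): max(7, 5, 0) = 7
n1 (Zane): min(8, 7) = 7
n2-1 (Bob): max(9, 7) = 9
n2-2 (Bob): max(1, 0) = 1
n2 (Zane): min(9, 1) = 1
n0 (Bob): max(7, 1) = 7
At n0, Bob picks n1 (highest: 7).
At n1, Zane picks n1-2 (lowest: 7).
At n1-2, Bob picks n1-2-1 (highest: 7).
Terminal value 7.

n1-2-1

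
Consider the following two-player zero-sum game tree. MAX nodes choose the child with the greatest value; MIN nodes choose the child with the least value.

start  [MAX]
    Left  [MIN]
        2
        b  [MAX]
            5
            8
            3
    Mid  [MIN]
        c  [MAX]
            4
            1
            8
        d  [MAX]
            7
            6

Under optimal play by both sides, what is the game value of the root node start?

7

b (MAX): max(5, 8, 3) = 8
Left (MIN): min(2, 8) = 2
c (MAX): max(4, 1, 8) = 8
d (MAX): max(7, 6) = 7
Mid (MIN): min(8, 7) = 7
start (MAX): max(2, 7) = 7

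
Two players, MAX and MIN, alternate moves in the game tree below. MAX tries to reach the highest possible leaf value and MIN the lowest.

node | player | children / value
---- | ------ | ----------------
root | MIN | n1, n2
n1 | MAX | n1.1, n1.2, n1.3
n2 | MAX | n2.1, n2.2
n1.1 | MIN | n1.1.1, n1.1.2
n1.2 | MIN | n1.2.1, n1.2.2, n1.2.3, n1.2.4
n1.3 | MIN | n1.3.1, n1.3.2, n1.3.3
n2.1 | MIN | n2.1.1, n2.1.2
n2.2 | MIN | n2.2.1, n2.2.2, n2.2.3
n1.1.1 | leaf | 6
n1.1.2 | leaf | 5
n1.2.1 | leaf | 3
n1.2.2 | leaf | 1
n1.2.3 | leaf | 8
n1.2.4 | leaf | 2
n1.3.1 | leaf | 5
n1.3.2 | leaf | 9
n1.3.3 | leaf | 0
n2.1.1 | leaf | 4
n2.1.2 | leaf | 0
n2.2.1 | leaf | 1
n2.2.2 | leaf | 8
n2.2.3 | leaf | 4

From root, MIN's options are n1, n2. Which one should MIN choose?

n1.1 (MIN): min(6, 5) = 5
n1.2 (MIN): min(3, 1, 8, 2) = 1
n1.3 (MIN): min(5, 9, 0) = 0
n1 (MAX): max(5, 1, 0) = 5
n2.1 (MIN): min(4, 0) = 0
n2.2 (MIN): min(1, 8, 4) = 1
n2 (MAX): max(0, 1) = 1
root (MIN): min(5, 1) = 1
MIN at root wants the lowest of {n1=5, n2=1}, so chooses n2.

n2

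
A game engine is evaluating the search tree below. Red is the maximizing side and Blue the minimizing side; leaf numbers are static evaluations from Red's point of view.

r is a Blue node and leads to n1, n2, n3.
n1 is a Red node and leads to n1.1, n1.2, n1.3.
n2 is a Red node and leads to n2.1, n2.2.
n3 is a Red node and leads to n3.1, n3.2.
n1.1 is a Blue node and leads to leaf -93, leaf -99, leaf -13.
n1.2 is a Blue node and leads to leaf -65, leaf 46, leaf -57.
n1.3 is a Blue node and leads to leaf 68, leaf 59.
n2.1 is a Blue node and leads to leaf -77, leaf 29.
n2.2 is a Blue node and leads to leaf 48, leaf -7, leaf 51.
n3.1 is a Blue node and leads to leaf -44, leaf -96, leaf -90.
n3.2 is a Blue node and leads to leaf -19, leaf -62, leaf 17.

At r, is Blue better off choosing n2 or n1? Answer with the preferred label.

n2

n2.1 (Blue): min(-77, 29) = -77
n2.2 (Blue): min(48, -7, 51) = -7
n2 (Red): max(-77, -7) = -7
n1.1 (Blue): min(-93, -99, -13) = -99
n1.2 (Blue): min(-65, 46, -57) = -65
n1.3 (Blue): min(68, 59) = 59
n1 (Red): max(-99, -65, 59) = 59
Blue prefers the lower value; n2=-7, n1=59. n2 is better since -7 < 59.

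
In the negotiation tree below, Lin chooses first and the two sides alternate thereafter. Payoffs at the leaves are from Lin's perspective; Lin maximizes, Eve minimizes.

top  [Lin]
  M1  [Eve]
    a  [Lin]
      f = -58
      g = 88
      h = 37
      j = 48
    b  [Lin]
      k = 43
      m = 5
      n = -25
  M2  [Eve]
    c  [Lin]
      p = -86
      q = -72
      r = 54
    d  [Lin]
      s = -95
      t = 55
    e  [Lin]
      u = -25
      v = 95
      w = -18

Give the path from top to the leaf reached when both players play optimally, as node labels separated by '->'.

a (Lin): max(-58, 88, 37, 48) = 88
b (Lin): max(43, 5, -25) = 43
M1 (Eve): min(88, 43) = 43
c (Lin): max(-86, -72, 54) = 54
d (Lin): max(-95, 55) = 55
e (Lin): max(-25, 95, -18) = 95
M2 (Eve): min(54, 55, 95) = 54
top (Lin): max(43, 54) = 54
At top, Lin picks M2 (highest: 54).
At M2, Eve picks c (lowest: 54).
At c, Lin picks r (highest: 54).
Terminal value 54.

top -> M2 -> c -> r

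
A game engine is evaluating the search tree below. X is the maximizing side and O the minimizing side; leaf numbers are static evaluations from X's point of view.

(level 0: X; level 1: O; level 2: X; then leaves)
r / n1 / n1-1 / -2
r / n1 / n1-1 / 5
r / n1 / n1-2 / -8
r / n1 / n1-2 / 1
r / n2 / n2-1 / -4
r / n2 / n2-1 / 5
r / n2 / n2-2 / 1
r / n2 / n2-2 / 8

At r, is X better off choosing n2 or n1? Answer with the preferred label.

n2

n2-1 (X): max(-4, 5) = 5
n2-2 (X): max(1, 8) = 8
n2 (O): min(5, 8) = 5
n1-1 (X): max(-2, 5) = 5
n1-2 (X): max(-8, 1) = 1
n1 (O): min(5, 1) = 1
X prefers the higher value; n2=5, n1=1. n2 is better since 5 > 1.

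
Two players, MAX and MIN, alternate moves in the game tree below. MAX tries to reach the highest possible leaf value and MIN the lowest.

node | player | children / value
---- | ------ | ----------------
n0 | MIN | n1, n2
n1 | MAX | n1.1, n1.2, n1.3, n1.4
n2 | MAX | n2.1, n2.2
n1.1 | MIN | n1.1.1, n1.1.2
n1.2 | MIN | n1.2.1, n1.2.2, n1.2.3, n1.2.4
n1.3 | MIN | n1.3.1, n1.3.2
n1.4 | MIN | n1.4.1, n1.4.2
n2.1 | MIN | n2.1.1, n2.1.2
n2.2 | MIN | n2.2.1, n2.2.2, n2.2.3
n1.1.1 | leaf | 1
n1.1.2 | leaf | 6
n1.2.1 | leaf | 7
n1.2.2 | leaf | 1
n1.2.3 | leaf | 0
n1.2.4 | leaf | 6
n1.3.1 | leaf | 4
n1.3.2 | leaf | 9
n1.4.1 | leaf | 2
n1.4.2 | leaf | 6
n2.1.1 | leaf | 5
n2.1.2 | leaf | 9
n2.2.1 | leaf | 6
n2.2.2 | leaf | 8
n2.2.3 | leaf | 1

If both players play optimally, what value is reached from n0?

4

n1.1 (MIN): min(1, 6) = 1
n1.2 (MIN): min(7, 1, 0, 6) = 0
n1.3 (MIN): min(4, 9) = 4
n1.4 (MIN): min(2, 6) = 2
n1 (MAX): max(1, 0, 4, 2) = 4
n2.1 (MIN): min(5, 9) = 5
n2.2 (MIN): min(6, 8, 1) = 1
n2 (MAX): max(5, 1) = 5
n0 (MIN): min(4, 5) = 4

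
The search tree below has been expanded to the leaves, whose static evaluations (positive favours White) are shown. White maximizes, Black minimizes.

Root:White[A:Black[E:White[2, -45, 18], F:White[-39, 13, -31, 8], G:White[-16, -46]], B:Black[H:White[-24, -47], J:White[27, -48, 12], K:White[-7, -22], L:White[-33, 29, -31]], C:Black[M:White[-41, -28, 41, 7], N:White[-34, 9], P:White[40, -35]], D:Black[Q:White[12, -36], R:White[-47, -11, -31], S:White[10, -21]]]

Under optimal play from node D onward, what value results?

-11

Q (White): max(12, -36) = 12
R (White): max(-47, -11, -31) = -11
S (White): max(10, -21) = 10
D (Black): min(12, -11, 10) = -11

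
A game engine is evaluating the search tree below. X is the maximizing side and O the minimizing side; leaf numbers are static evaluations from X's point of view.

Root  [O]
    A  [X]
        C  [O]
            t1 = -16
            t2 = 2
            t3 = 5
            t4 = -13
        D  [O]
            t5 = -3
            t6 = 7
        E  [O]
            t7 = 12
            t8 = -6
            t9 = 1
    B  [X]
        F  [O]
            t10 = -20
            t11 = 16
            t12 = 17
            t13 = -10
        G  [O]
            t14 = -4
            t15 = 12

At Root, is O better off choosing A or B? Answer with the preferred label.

C (O): min(-16, 2, 5, -13) = -16
D (O): min(-3, 7) = -3
E (O): min(12, -6, 1) = -6
A (X): max(-16, -3, -6) = -3
F (O): min(-20, 16, 17, -10) = -20
G (O): min(-4, 12) = -4
B (X): max(-20, -4) = -4
O prefers the lower value; A=-3, B=-4. B is better since -4 < -3.

B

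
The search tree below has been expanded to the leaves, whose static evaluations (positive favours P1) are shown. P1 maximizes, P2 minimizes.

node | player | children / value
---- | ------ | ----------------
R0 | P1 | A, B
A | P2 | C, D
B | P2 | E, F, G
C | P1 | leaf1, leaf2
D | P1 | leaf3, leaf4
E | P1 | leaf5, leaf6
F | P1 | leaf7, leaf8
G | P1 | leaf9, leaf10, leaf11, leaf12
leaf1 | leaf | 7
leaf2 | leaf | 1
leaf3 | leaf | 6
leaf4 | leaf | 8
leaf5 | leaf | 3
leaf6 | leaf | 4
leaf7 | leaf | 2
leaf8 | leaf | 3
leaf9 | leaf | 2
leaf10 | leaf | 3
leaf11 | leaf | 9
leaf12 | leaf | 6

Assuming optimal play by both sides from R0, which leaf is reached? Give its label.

leaf1

C (P1): max(7, 1) = 7
D (P1): max(6, 8) = 8
A (P2): min(7, 8) = 7
E (P1): max(3, 4) = 4
F (P1): max(2, 3) = 3
G (P1): max(2, 3, 9, 6) = 9
B (P2): min(4, 3, 9) = 3
R0 (P1): max(7, 3) = 7
At R0, P1 picks A (highest: 7).
At A, P2 picks C (lowest: 7).
At C, P1 picks leaf1 (highest: 7).
Terminal value 7.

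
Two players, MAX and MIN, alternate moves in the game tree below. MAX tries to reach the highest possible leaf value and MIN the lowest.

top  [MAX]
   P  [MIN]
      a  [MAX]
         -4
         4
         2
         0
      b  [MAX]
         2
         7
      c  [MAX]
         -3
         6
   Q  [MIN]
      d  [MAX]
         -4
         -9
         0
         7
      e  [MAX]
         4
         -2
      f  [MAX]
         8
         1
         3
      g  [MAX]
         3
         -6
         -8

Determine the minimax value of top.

4

a (MAX): max(-4, 4, 2, 0) = 4
b (MAX): max(2, 7) = 7
c (MAX): max(-3, 6) = 6
P (MIN): min(4, 7, 6) = 4
d (MAX): max(-4, -9, 0, 7) = 7
e (MAX): max(4, -2) = 4
f (MAX): max(8, 1, 3) = 8
g (MAX): max(3, -6, -8) = 3
Q (MIN): min(7, 4, 8, 3) = 3
top (MAX): max(4, 3) = 4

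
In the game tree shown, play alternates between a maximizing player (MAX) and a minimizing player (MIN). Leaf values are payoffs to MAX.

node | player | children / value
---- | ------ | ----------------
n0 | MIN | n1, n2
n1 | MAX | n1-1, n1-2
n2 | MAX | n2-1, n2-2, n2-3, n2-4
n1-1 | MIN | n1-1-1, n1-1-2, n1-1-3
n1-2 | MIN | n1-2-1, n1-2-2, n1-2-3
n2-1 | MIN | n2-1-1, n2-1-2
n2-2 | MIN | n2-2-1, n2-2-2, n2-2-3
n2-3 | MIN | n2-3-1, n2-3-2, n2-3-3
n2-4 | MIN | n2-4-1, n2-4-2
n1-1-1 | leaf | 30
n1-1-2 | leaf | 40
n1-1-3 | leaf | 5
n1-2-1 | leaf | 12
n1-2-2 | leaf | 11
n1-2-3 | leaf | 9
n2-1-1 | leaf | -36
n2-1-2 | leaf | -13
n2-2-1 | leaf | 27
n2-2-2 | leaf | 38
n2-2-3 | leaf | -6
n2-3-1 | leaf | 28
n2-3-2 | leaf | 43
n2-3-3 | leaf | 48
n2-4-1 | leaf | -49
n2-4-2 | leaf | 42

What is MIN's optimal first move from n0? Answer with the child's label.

n1-1 (MIN): min(30, 40, 5) = 5
n1-2 (MIN): min(12, 11, 9) = 9
n1 (MAX): max(5, 9) = 9
n2-1 (MIN): min(-36, -13) = -36
n2-2 (MIN): min(27, 38, -6) = -6
n2-3 (MIN): min(28, 43, 48) = 28
n2-4 (MIN): min(-49, 42) = -49
n2 (MAX): max(-36, -6, 28, -49) = 28
n0 (MIN): min(9, 28) = 9
MIN at n0 wants the lowest of {n1=9, n2=28}, so chooses n1.

n1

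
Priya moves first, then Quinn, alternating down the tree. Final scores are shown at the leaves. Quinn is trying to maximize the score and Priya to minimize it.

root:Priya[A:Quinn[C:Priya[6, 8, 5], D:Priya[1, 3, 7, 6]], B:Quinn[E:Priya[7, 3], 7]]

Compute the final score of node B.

E (Priya): min(7, 3) = 3
B (Quinn): max(3, 7) = 7

7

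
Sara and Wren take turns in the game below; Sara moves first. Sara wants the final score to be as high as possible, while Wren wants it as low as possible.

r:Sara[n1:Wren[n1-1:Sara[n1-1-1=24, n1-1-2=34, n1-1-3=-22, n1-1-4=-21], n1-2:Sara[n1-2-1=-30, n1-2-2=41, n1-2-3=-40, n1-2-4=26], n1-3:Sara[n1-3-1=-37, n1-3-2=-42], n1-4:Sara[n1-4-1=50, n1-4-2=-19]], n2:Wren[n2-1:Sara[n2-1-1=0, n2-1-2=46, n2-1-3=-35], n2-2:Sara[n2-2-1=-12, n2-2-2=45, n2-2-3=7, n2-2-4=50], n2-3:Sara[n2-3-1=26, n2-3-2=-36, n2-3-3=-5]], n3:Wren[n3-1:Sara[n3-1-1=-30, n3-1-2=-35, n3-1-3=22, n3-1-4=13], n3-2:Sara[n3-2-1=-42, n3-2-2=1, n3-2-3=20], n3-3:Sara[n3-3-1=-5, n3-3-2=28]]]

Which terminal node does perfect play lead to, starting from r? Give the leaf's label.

n2-3-1

n1-1 (Sara): max(24, 34, -22, -21) = 34
n1-2 (Sara): max(-30, 41, -40, 26) = 41
n1-3 (Sara): max(-37, -42) = -37
n1-4 (Sara): max(50, -19) = 50
n1 (Wren): min(34, 41, -37, 50) = -37
n2-1 (Sara): max(0, 46, -35) = 46
n2-2 (Sara): max(-12, 45, 7, 50) = 50
n2-3 (Sara): max(26, -36, -5) = 26
n2 (Wren): min(46, 50, 26) = 26
n3-1 (Sara): max(-30, -35, 22, 13) = 22
n3-2 (Sara): max(-42, 1, 20) = 20
n3-3 (Sara): max(-5, 28) = 28
n3 (Wren): min(22, 20, 28) = 20
r (Sara): max(-37, 26, 20) = 26
At r, Sara picks n2 (highest: 26).
At n2, Wren picks n2-3 (lowest: 26).
At n2-3, Sara picks n2-3-1 (highest: 26).
Terminal value 26.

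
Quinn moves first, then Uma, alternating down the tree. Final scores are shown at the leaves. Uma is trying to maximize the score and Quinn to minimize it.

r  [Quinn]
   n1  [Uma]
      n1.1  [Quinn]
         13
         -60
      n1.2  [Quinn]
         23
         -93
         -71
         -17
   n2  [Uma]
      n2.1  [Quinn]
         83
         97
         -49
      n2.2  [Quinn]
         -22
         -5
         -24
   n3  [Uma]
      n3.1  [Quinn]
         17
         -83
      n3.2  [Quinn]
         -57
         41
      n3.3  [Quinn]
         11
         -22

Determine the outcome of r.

n1.1 (Quinn): min(13, -60) = -60
n1.2 (Quinn): min(23, -93, -71, -17) = -93
n1 (Uma): max(-60, -93) = -60
n2.1 (Quinn): min(83, 97, -49) = -49
n2.2 (Quinn): min(-22, -5, -24) = -24
n2 (Uma): max(-49, -24) = -24
n3.1 (Quinn): min(17, -83) = -83
n3.2 (Quinn): min(-57, 41) = -57
n3.3 (Quinn): min(11, -22) = -22
n3 (Uma): max(-83, -57, -22) = -22
r (Quinn): min(-60, -24, -22) = -60

-60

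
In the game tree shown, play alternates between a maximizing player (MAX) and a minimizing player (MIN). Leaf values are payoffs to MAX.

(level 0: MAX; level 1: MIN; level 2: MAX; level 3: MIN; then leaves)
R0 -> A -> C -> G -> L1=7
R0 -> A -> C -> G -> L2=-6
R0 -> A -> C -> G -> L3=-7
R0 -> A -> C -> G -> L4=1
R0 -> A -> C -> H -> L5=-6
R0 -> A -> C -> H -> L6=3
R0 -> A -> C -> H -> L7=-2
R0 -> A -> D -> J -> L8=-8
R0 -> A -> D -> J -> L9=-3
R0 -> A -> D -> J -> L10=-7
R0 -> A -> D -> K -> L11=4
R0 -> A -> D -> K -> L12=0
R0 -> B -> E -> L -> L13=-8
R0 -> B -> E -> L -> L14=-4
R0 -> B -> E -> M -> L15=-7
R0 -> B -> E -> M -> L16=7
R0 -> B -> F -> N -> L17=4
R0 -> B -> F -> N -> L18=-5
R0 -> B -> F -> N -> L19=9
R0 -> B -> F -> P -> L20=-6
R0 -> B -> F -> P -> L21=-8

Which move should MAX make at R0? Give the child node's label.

A

G (MIN): min(7, -6, -7, 1) = -7
H (MIN): min(-6, 3, -2) = -6
C (MAX): max(-7, -6) = -6
J (MIN): min(-8, -3, -7) = -8
K (MIN): min(4, 0) = 0
D (MAX): max(-8, 0) = 0
A (MIN): min(-6, 0) = -6
L (MIN): min(-8, -4) = -8
M (MIN): min(-7, 7) = -7
E (MAX): max(-8, -7) = -7
N (MIN): min(4, -5, 9) = -5
P (MIN): min(-6, -8) = -8
F (MAX): max(-5, -8) = -5
B (MIN): min(-7, -5) = -7
R0 (MAX): max(-6, -7) = -6
MAX at R0 wants the highest of {A=-6, B=-7}, so chooses A.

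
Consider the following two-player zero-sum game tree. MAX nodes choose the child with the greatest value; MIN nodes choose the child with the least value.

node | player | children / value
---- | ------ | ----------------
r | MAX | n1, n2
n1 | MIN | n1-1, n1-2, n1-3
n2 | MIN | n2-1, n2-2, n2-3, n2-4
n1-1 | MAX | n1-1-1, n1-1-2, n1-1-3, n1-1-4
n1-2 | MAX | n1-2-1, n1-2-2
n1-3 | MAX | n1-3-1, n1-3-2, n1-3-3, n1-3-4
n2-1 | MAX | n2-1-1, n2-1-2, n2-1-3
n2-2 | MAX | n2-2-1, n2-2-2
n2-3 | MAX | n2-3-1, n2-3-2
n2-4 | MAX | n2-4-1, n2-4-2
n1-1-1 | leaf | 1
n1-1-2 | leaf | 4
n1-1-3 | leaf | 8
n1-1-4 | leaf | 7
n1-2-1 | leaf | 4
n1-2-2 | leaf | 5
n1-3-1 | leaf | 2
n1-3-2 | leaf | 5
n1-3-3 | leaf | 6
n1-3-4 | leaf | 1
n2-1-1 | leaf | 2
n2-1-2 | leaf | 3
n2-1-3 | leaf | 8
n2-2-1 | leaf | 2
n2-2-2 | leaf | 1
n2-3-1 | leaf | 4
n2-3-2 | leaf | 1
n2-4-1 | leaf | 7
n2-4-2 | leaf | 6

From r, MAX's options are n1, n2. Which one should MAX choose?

n1

n1-1 (MAX): max(1, 4, 8, 7) = 8
n1-2 (MAX): max(4, 5) = 5
n1-3 (MAX): max(2, 5, 6, 1) = 6
n1 (MIN): min(8, 5, 6) = 5
n2-1 (MAX): max(2, 3, 8) = 8
n2-2 (MAX): max(2, 1) = 2
n2-3 (MAX): max(4, 1) = 4
n2-4 (MAX): max(7, 6) = 7
n2 (MIN): min(8, 2, 4, 7) = 2
r (MAX): max(5, 2) = 5
MAX at r wants the highest of {n1=5, n2=2}, so chooses n1.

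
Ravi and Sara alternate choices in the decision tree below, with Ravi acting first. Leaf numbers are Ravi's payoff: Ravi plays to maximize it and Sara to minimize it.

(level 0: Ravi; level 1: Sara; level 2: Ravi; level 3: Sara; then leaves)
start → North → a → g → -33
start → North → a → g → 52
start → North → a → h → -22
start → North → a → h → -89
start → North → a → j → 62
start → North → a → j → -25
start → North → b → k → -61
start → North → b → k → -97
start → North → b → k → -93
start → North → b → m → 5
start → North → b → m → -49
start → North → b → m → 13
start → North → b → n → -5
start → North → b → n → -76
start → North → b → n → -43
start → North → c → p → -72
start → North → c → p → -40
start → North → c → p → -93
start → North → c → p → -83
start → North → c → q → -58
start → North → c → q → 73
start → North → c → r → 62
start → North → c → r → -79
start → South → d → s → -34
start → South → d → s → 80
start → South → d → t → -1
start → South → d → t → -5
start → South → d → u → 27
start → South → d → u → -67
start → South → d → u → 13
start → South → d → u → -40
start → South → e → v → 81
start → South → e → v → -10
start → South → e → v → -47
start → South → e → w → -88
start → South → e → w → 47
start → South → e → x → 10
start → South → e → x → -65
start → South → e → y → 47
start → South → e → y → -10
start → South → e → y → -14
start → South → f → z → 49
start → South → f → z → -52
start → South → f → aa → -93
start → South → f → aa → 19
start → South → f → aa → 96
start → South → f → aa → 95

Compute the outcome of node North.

g (Sara): min(-33, 52) = -33
h (Sara): min(-22, -89) = -89
j (Sara): min(62, -25) = -25
a (Ravi): max(-33, -89, -25) = -25
k (Sara): min(-61, -97, -93) = -97
m (Sara): min(5, -49, 13) = -49
n (Sara): min(-5, -76, -43) = -76
b (Ravi): max(-97, -49, -76) = -49
p (Sara): min(-72, -40, -93, -83) = -93
q (Sara): min(-58, 73) = -58
r (Sara): min(62, -79) = -79
c (Ravi): max(-93, -58, -79) = -58
North (Sara): min(-25, -49, -58) = -58

-58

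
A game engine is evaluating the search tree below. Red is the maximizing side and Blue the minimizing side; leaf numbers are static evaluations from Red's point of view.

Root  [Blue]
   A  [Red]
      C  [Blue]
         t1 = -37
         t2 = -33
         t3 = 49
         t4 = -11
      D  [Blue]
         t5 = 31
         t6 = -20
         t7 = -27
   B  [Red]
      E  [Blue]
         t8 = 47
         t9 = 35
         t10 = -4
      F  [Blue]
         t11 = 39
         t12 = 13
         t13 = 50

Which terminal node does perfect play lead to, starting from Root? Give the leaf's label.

C (Blue): min(-37, -33, 49, -11) = -37
D (Blue): min(31, -20, -27) = -27
A (Red): max(-37, -27) = -27
E (Blue): min(47, 35, -4) = -4
F (Blue): min(39, 13, 50) = 13
B (Red): max(-4, 13) = 13
Root (Blue): min(-27, 13) = -27
At Root, Blue picks A (lowest: -27).
At A, Red picks D (highest: -27).
At D, Blue picks t7 (lowest: -27).
Terminal value -27.

t7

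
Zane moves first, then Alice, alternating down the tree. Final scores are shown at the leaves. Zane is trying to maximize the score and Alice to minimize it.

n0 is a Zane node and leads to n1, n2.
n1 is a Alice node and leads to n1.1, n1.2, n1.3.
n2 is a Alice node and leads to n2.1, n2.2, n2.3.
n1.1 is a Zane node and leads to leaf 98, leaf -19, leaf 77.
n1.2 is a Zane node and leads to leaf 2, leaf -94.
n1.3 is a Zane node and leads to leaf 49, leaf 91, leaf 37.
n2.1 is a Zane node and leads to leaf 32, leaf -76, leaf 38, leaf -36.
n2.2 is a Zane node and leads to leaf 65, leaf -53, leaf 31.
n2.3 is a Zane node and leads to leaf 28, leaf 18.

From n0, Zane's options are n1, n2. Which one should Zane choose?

n1.1 (Zane): max(98, -19, 77) = 98
n1.2 (Zane): max(2, -94) = 2
n1.3 (Zane): max(49, 91, 37) = 91
n1 (Alice): min(98, 2, 91) = 2
n2.1 (Zane): max(32, -76, 38, -36) = 38
n2.2 (Zane): max(65, -53, 31) = 65
n2.3 (Zane): max(28, 18) = 28
n2 (Alice): min(38, 65, 28) = 28
n0 (Zane): max(2, 28) = 28
Zane at n0 wants the highest of {n1=2, n2=28}, so chooses n2.

n2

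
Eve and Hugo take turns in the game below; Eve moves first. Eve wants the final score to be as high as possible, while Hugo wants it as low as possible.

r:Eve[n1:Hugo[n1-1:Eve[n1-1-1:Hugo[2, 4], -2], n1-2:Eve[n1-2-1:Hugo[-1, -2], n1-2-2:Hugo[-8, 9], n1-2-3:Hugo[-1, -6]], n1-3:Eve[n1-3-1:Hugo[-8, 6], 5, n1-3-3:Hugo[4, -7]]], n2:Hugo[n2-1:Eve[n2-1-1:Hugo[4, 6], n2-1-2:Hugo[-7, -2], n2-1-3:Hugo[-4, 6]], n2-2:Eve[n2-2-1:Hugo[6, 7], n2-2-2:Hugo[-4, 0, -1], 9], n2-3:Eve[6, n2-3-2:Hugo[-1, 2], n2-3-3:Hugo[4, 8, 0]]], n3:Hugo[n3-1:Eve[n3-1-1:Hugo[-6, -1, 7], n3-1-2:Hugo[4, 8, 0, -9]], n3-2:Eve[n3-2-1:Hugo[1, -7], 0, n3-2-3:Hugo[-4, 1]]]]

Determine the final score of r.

4

n1-1-1 (Hugo): min(2, 4) = 2
n1-1 (Eve): max(2, -2) = 2
n1-2-1 (Hugo): min(-1, -2) = -2
n1-2-2 (Hugo): min(-8, 9) = -8
n1-2-3 (Hugo): min(-1, -6) = -6
n1-2 (Eve): max(-2, -8, -6) = -2
n1-3-1 (Hugo): min(-8, 6) = -8
n1-3-3 (Hugo): min(4, -7) = -7
n1-3 (Eve): max(-8, 5, -7) = 5
n1 (Hugo): min(2, -2, 5) = -2
n2-1-1 (Hugo): min(4, 6) = 4
n2-1-2 (Hugo): min(-7, -2) = -7
n2-1-3 (Hugo): min(-4, 6) = -4
n2-1 (Eve): max(4, -7, -4) = 4
n2-2-1 (Hugo): min(6, 7) = 6
n2-2-2 (Hugo): min(-4, 0, -1) = -4
n2-2 (Eve): max(6, -4, 9) = 9
n2-3-2 (Hugo): min(-1, 2) = -1
n2-3-3 (Hugo): min(4, 8, 0) = 0
n2-3 (Eve): max(6, -1, 0) = 6
n2 (Hugo): min(4, 9, 6) = 4
n3-1-1 (Hugo): min(-6, -1, 7) = -6
n3-1-2 (Hugo): min(4, 8, 0, -9) = -9
n3-1 (Eve): max(-6, -9) = -6
n3-2-1 (Hugo): min(1, -7) = -7
n3-2-3 (Hugo): min(-4, 1) = -4
n3-2 (Eve): max(-7, 0, -4) = 0
n3 (Hugo): min(-6, 0) = -6
r (Eve): max(-2, 4, -6) = 4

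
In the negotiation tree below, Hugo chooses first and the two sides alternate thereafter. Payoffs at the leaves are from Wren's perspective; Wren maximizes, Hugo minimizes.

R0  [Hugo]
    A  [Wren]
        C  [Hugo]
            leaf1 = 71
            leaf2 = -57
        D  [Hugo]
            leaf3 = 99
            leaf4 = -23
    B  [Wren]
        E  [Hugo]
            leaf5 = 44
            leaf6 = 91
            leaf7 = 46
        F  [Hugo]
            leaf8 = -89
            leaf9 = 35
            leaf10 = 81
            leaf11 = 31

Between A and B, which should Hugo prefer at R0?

C (Hugo): min(71, -57) = -57
D (Hugo): min(99, -23) = -23
A (Wren): max(-57, -23) = -23
E (Hugo): min(44, 91, 46) = 44
F (Hugo): min(-89, 35, 81, 31) = -89
B (Wren): max(44, -89) = 44
Hugo prefers the lower value; A=-23, B=44. A is better since -23 < 44.

A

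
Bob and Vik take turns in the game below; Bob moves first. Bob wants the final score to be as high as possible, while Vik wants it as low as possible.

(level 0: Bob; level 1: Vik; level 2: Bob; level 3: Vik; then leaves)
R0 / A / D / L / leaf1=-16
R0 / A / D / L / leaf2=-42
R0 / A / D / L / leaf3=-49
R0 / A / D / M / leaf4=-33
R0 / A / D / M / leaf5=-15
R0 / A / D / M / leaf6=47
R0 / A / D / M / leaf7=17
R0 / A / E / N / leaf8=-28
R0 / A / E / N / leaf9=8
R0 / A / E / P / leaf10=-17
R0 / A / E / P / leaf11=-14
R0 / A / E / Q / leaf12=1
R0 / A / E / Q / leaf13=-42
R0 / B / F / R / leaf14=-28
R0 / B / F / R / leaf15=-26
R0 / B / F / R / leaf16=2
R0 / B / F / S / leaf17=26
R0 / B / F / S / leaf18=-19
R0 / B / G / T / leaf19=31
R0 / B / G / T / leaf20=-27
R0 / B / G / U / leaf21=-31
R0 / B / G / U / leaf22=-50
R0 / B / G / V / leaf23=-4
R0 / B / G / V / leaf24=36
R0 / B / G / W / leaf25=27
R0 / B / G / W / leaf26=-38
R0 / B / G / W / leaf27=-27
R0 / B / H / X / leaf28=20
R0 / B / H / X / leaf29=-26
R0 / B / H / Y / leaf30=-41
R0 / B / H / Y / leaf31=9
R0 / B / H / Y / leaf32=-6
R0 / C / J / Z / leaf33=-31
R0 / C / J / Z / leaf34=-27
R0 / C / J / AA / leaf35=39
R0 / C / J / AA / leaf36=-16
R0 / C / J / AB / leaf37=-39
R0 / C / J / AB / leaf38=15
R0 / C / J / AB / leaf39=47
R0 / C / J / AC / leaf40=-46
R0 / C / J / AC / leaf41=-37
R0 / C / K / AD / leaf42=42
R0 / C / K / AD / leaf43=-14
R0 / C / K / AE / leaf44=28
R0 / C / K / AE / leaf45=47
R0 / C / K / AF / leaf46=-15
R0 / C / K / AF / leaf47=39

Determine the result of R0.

-16

L (Vik): min(-16, -42, -49) = -49
M (Vik): min(-33, -15, 47, 17) = -33
D (Bob): max(-49, -33) = -33
N (Vik): min(-28, 8) = -28
P (Vik): min(-17, -14) = -17
Q (Vik): min(1, -42) = -42
E (Bob): max(-28, -17, -42) = -17
A (Vik): min(-33, -17) = -33
R (Vik): min(-28, -26, 2) = -28
S (Vik): min(26, -19) = -19
F (Bob): max(-28, -19) = -19
T (Vik): min(31, -27) = -27
U (Vik): min(-31, -50) = -50
V (Vik): min(-4, 36) = -4
W (Vik): min(27, -38, -27) = -38
G (Bob): max(-27, -50, -4, -38) = -4
X (Vik): min(20, -26) = -26
Y (Vik): min(-41, 9, -6) = -41
H (Bob): max(-26, -41) = -26
B (Vik): min(-19, -4, -26) = -26
Z (Vik): min(-31, -27) = -31
AA (Vik): min(39, -16) = -16
AB (Vik): min(-39, 15, 47) = -39
AC (Vik): min(-46, -37) = -46
J (Bob): max(-31, -16, -39, -46) = -16
AD (Vik): min(42, -14) = -14
AE (Vik): min(28, 47) = 28
AF (Vik): min(-15, 39) = -15
K (Bob): max(-14, 28, -15) = 28
C (Vik): min(-16, 28) = -16
R0 (Bob): max(-33, -26, -16) = -16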